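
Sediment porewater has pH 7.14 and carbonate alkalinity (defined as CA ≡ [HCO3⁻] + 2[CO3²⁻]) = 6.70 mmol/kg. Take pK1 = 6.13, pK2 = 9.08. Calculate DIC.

DIC = 7.26 mmol/kg

CA = [HCO3⁻] + 2[CO3²⁻] = (α₁ + 2α₂)·DIC
At pH 7.14: [H⁺]/K1 = 10^-1.01 = 0.097724, K2/[H⁺] = 10^-1.94 = 0.011482
α₁ = 1/(1 + 0.097724 + 0.011482) = 1/1.1092 = 0.9015; α₂ = α₁·K2/[H⁺] = 0.01035
α₁ + 2α₂ = 0.9222
DIC = CA / (α₁ + 2α₂) = 6.70 / 0.9222 = 7.26 mmol/kg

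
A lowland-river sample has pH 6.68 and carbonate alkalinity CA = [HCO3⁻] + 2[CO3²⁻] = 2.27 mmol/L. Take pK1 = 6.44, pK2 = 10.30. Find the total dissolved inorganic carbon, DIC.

DIC = 3.58 mmol/L

CA = [HCO3⁻] + 2[CO3²⁻] = (α₁ + 2α₂)·DIC
At pH 6.68: [H⁺]/K1 = 10^-0.24 = 0.57544, K2/[H⁺] = 10^-3.62 = 0.00023988
α₁ = 1/(1 + 0.57544 + 0.00023988) = 1/1.5757 = 0.6346; α₂ = α₁·K2/[H⁺] = 0.0001522
α₁ + 2α₂ = 0.6350
DIC = CA / (α₁ + 2α₂) = 2.27 / 0.6350 = 3.58 mmol/L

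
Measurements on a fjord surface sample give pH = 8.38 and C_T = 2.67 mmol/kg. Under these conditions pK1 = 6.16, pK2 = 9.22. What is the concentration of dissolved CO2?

[CO2*] = 14.0 μmol/kg

α₀ = 1 / (1 + K1/[H⁺] + K1K2/[H⁺]²) = 1 / (1 + 10^+2.22 + 10^+1.38)
   = 1 / (1 + 165.96 + 23.988) = 1/190.95 = 0.005237
[CO2*] = α₀ × DIC = 0.005237 × 2.67 = 0.0140 mmol/kg = 14.0 μmol/kg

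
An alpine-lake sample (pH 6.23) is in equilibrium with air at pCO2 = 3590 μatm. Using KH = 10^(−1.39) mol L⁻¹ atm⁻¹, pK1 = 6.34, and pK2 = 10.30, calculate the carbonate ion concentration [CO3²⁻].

[CO2*] = KH · pCO2 = 10^(−1.39) × 3590×10^-6 = 1.462×10^-4 mol/L
α₀ = 1/(1 + K1/[H⁺] + K1K2/[H⁺]²) = 1/(1 + 10^-0.11 + 10^-4.18) = 0.5630
DIC = [CO2*]/α₀ = 1.462×10^-4 / 0.5630 = 0.2598 mmol/L
[CO3²⁻] = α₂·DIC; α₂ = 3.719×10^-5, so [CO3²⁻] = 3.719×10^-5 × 0.2598 = 9.66×10^-6 mmol/L = 0.00966 μmol/L

[CO3²⁻] = 0.00966 μmol/L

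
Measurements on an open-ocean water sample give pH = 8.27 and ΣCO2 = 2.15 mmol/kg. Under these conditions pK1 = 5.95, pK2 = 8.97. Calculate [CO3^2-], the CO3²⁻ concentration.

α₂ = 1 / (1 + [H⁺]/K2 + [H⁺]²/(K1K2)) = 1 / (1 + 10^+0.70 + 10^-1.62)
   = 1 / (1 + 5.0119 + 0.023988) = 1/6.0359 = 0.1657
[CO3²⁻] = α₂ × DIC = 0.1657 × 2.15 = 0.356 mmol/kg

[CO3²⁻] = 0.356 mmol/kg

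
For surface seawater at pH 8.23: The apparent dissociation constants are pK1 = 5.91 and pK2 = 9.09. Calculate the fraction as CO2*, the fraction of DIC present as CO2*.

α₀ = 1 / (1 + K1/[H⁺] + K1K2/[H⁺]²) = 1 / (1 + 10^+2.32 + 10^+1.46)
   = 1 / (1 + 208.93 + 28.840) = 1/238.77 = 0.004188

α₀ = 0.00419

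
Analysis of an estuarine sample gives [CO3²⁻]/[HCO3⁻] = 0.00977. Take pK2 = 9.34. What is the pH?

pH = 7.33

From K2 = [H⁺][CO3²⁻]/[HCO3⁻]:  pH = pK2 + log₁₀([CO3²⁻]/[HCO3⁻])
log₁₀(0.00977) = -2.010
pH = 9.34 + (-2.010) = 7.33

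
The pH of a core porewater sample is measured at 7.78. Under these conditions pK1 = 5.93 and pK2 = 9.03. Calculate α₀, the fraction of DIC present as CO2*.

α₀ = 0.0132

α₀ = 1 / (1 + K1/[H⁺] + K1K2/[H⁺]²) = 1 / (1 + 10^+1.85 + 10^+0.60)
   = 1 / (1 + 70.795 + 3.9811) = 1/75.776 = 0.01320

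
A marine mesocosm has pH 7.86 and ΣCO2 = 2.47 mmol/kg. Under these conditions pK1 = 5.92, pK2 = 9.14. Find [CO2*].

[CO2*] = 0.0267 mmol/kg

α₀ = 1 / (1 + K1/[H⁺] + K1K2/[H⁺]²) = 1 / (1 + 10^+1.94 + 10^+0.66)
   = 1 / (1 + 87.096 + 4.5709) = 1/92.667 = 0.01079
[CO2*] = α₀ × DIC = 0.01079 × 2.47 = 0.0267 mmol/kg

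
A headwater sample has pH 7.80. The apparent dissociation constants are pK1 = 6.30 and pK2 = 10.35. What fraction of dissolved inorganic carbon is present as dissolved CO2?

α₀ = 1 / (1 + K1/[H⁺] + K1K2/[H⁺]²) = 1 / (1 + 10^+1.50 + 10^-1.05)
   = 1 / (1 + 31.623 + 0.089125) = 1/32.712 = 0.03057

α₀ = 0.0306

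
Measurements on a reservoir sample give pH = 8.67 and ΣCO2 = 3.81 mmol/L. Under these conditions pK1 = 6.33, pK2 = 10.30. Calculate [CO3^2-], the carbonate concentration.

α₂ = 1 / (1 + [H⁺]/K2 + [H⁺]²/(K1K2)) = 1 / (1 + 10^+1.63 + 10^-0.71)
   = 1 / (1 + 42.658 + 0.19498) = 1/43.853 = 0.02280
[CO3²⁻] = α₂ × DIC = 0.02280 × 3.81 = 0.0869 mmol/L

[CO3²⁻] = 0.0869 mmol/L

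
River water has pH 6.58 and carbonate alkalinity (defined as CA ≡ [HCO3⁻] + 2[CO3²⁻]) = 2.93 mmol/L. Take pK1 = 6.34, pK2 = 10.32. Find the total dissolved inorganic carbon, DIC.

CA = [HCO3⁻] + 2[CO3²⁻] = (α₁ + 2α₂)·DIC
At pH 6.58: [H⁺]/K1 = 10^-0.24 = 0.57544, K2/[H⁺] = 10^-3.74 = 0.00018197
α₁ = 1/(1 + 0.57544 + 0.00018197) = 1/1.5756 = 0.6347; α₂ = α₁·K2/[H⁺] = 0.0001155
α₁ + 2α₂ = 0.6349
DIC = CA / (α₁ + 2α₂) = 2.93 / 0.6349 = 4.61 mmol/L

DIC = 4.61 mmol/L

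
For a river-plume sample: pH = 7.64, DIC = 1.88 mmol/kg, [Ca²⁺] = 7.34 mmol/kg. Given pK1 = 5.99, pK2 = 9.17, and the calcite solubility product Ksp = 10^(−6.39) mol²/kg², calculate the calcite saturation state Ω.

Ω = 0.950

α₂ = 1 / (1 + [H⁺]/K2 + [H⁺]²/(K1K2)) = 1 / (1 + 10^+1.53 + 10^-0.12)
   = 1 / (1 + 33.884 + 0.75858) = 1/35.643 = 0.02806
[CO3²⁻] = α₂ × DIC = 0.02806 × 1.88 = 0.05275 mmol/kg
Ksp = 10^(−6.39) = 4.074×10^-7
Ω = [Ca²⁺][CO3²⁻]/Ksp = (7.34×10^-3)(5.275×10^-5) / 4.074×10^-7 = 0.950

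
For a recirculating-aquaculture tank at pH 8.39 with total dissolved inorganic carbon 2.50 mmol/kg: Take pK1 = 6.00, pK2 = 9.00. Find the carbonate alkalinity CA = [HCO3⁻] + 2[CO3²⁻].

CA = [HCO3⁻] + 2[CO3²⁻] = (α₁ + 2α₂)·DIC
At pH 8.39: [H⁺]/K1 = 10^-2.39 = 0.0040738, K2/[H⁺] = 10^-0.61 = 0.24547
α₁ = 1/(1 + 0.0040738 + 0.24547) = 1/1.2495 = 0.8003; α₂ = α₁·K2/[H⁺] = 0.1964
α₁ + 2α₂ = 1.1932
CA = 1.1932 × 2.50 = 2.98 mmol/kg

CA = 2.98 mmol/kg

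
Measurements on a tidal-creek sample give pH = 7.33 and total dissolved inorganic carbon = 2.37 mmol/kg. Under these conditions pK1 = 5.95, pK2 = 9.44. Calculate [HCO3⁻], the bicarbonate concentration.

α₁ = 1 / (1 + [H⁺]/K1 + K2/[H⁺]) = 1 / (1 + 10^-1.38 + 10^-2.11)
   = 1 / (1 + 0.041687 + 0.0077625) = 1/1.0494 = 0.9529
[HCO3⁻] = α₁ × DIC = 0.9529 × 2.37 = 2.26 mmol/kg

[HCO3⁻] = 2.26 mmol/kg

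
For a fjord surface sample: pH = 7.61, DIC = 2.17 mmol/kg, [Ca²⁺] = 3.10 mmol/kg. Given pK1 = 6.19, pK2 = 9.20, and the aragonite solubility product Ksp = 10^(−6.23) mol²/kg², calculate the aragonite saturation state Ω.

Ω = 0.276

α₂ = 1 / (1 + [H⁺]/K2 + [H⁺]²/(K1K2)) = 1 / (1 + 10^+1.59 + 10^+0.17)
   = 1 / (1 + 38.905 + 1.4791) = 1/41.384 = 0.02416
[CO3²⁻] = α₂ × DIC = 0.02416 × 2.17 = 0.05244 mmol/kg
Ksp = 10^(−6.23) = 5.888×10^-7
Ω = [Ca²⁺][CO3²⁻]/Ksp = (3.10×10^-3)(5.244×10^-5) / 5.888×10^-7 = 0.276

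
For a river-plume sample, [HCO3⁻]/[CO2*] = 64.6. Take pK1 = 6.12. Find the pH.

pH = 7.93

From K1 = [H⁺][HCO3⁻]/[CO2*]:  pH = pK1 + log₁₀([HCO3⁻]/[CO2*])
log₁₀(64.6) = +1.810
pH = 6.12 + (+1.810) = 7.93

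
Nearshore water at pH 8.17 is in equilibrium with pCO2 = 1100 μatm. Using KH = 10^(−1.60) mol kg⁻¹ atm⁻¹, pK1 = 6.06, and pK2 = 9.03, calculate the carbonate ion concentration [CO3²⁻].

[CO3²⁻] = 0.491 mmol/kg

[CO2*] = KH · pCO2 = 10^(−1.60) × 1100×10^-6 = 2.763×10^-5 mol/kg
α₀ = 1/(1 + K1/[H⁺] + K1K2/[H⁺]²) = 1/(1 + 10^+2.11 + 10^+1.25) = 0.006775
DIC = [CO2*]/α₀ = 2.763×10^-5 / 0.006775 = 4.079 mmol/kg
[CO3²⁻] = α₂·DIC; α₂ = 0.1205, so [CO3²⁻] = 0.1205 × 4.079 = 0.491 mmol/kg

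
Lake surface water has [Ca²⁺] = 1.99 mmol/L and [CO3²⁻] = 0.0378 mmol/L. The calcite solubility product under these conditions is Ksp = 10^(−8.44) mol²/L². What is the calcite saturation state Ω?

Ksp = 10^(−8.44) = 3.631×10^-9
Ω = [Ca²⁺][CO3²⁻]/Ksp = (1.99×10^-3)(0.0378×10^-3) / 3.631×10^-9 = 20.7

Ω = 20.7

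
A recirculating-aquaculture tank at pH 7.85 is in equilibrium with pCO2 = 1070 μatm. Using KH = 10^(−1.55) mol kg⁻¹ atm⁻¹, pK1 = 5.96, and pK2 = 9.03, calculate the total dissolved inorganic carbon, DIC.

DIC = 2.53 mmol/kg

[CO2*] = KH · pCO2 = 10^(−1.55) × 1070×10^-6 = 3.016×10^-5 mol/kg
α₀ = 1/(1 + K1/[H⁺] + K1K2/[H⁺]²) = 1/(1 + 10^+1.89 + 10^+0.71) = 0.01194
DIC = [CO2*]/α₀ = 3.016×10^-5 / 0.01194 = 2.53 mmol/kg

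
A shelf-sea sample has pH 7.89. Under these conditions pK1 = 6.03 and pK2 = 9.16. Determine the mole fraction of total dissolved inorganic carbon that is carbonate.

α₂ = 0.0503

α₂ = 1 / (1 + [H⁺]/K2 + [H⁺]²/(K1K2)) = 1 / (1 + 10^+1.27 + 10^-0.59)
   = 1 / (1 + 18.621 + 0.25704) = 1/19.878 = 0.05031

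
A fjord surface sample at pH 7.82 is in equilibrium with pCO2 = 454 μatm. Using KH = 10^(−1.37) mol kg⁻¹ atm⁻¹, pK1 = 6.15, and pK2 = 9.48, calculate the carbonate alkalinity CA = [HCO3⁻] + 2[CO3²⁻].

CA = 0.945 mmol/kg

[CO2*] = KH · pCO2 = 10^(−1.37) × 454×10^-6 = 1.937×10^-5 mol/kg
α₀ = 1/(1 + K1/[H⁺] + K1K2/[H⁺]²) = 1/(1 + 10^+1.67 + 10^+0.01) = 0.02049
DIC = [CO2*]/α₀ = 1.937×10^-5 / 0.02049 = 0.9450 mmol/kg
CA = (α₁ + 2α₂)·DIC = (0.9585 + 2×0.02097) × 0.9450 = 0.945 mmol/kg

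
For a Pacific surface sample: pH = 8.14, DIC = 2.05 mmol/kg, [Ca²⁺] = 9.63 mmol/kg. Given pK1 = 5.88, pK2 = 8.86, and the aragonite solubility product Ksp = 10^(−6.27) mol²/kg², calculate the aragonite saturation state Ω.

α₂ = 1 / (1 + [H⁺]/K2 + [H⁺]²/(K1K2)) = 1 / (1 + 10^+0.72 + 10^-1.54)
   = 1 / (1 + 5.2481 + 0.028840) = 1/6.2769 = 0.1593
[CO3²⁻] = α₂ × DIC = 0.1593 × 2.05 = 0.3266 mmol/kg
Ksp = 10^(−6.27) = 5.370×10^-7
Ω = [Ca²⁺][CO3²⁻]/Ksp = (9.63×10^-3)(3.266×10^-4) / 5.370×10^-7 = 5.86

Ω = 5.86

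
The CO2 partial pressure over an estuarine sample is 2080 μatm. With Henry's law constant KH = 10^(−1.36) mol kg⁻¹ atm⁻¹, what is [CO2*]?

[CO2*] = 90.8 μmol/kg

KH = 10^(−1.36) = 4.365×10^-2 mol kg⁻¹ atm⁻¹
[CO2*] = KH · pCO2 = 4.365×10^-2 × 2080×10^-6 atm = 9.08×10^-5 mol/kg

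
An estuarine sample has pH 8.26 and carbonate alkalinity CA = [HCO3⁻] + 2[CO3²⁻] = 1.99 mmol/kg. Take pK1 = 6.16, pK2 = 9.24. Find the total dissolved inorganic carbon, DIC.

DIC = 1.83 mmol/kg

CA = [HCO3⁻] + 2[CO3²⁻] = (α₁ + 2α₂)·DIC
At pH 8.26: [H⁺]/K1 = 10^-2.10 = 0.0079433, K2/[H⁺] = 10^-0.98 = 0.10471
α₁ = 1/(1 + 0.0079433 + 0.10471) = 1/1.1127 = 0.8988; α₂ = α₁·K2/[H⁺] = 0.09411
α₁ + 2α₂ = 1.0870
DIC = CA / (α₁ + 2α₂) = 1.99 / 1.0870 = 1.83 mmol/kg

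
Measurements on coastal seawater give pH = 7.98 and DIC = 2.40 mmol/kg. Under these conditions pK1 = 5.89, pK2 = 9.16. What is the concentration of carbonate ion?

α₂ = 1 / (1 + [H⁺]/K2 + [H⁺]²/(K1K2)) = 1 / (1 + 10^+1.18 + 10^-0.91)
   = 1 / (1 + 15.136 + 0.12303) = 1/16.259 = 0.06151
[CO3²⁻] = α₂ × DIC = 0.06151 × 2.40 = 0.148 mmol/kg

[CO3²⁻] = 0.148 mmol/kg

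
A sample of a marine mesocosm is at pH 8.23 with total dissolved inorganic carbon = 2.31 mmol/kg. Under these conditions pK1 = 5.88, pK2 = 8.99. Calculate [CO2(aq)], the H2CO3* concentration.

[CO2*] = 8.76 μmol/kg

α₀ = 1 / (1 + K1/[H⁺] + K1K2/[H⁺]²) = 1 / (1 + 10^+2.35 + 10^+1.59)
   = 1 / (1 + 223.87 + 38.905) = 1/263.78 = 0.003791
[CO2*] = α₀ × DIC = 0.003791 × 2.31 = 0.00876 mmol/kg = 8.76 μmol/kg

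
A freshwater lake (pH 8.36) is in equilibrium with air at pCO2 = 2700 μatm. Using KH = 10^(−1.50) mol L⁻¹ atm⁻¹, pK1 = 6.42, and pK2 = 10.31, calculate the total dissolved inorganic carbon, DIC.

[CO2*] = KH · pCO2 = 10^(−1.50) × 2700×10^-6 = 8.538×10^-5 mol/L
α₀ = 1/(1 + K1/[H⁺] + K1K2/[H⁺]²) = 1/(1 + 10^+1.94 + 10^-0.01) = 0.01123
DIC = [CO2*]/α₀ = 8.538×10^-5 / 0.01123 = 7.61 mmol/L

DIC = 7.61 mmol/L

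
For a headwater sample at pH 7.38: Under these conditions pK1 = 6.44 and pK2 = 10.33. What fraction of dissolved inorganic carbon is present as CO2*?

α₀ = 1 / (1 + K1/[H⁺] + K1K2/[H⁺]²) = 1 / (1 + 10^+0.94 + 10^-2.01)
   = 1 / (1 + 8.7096 + 0.0097724) = 1/9.7194 = 0.1029

α₀ = 0.103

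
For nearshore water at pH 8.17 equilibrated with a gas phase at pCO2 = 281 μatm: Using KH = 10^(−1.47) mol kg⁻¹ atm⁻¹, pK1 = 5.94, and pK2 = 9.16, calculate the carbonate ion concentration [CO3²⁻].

[CO2*] = KH · pCO2 = 10^(−1.47) × 281×10^-6 = 9.522×10^-6 mol/kg
α₀ = 1/(1 + K1/[H⁺] + K1K2/[H⁺]²) = 1/(1 + 10^+2.23 + 10^+1.24) = 0.005313
DIC = [CO2*]/α₀ = 9.522×10^-6 / 0.005313 = 1.792 mmol/kg
[CO3²⁻] = α₂·DIC; α₂ = 0.09234, so [CO3²⁻] = 0.09234 × 1.792 = 0.165 mmol/kg

[CO3²⁻] = 0.165 mmol/kg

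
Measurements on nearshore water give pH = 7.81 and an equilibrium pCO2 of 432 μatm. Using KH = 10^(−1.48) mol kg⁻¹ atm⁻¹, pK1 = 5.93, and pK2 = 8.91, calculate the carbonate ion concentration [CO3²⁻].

[CO2*] = KH · pCO2 = 10^(−1.48) × 432×10^-6 = 1.430×10^-5 mol/kg
α₀ = 1/(1 + K1/[H⁺] + K1K2/[H⁺]²) = 1/(1 + 10^+1.88 + 10^+0.78) = 0.01207
DIC = [CO2*]/α₀ = 1.430×10^-5 / 0.01207 = 1.186 mmol/kg
[CO3²⁻] = α₂·DIC; α₂ = 0.07270, so [CO3²⁻] = 0.07270 × 1.186 = 0.0862 mmol/kg

[CO3²⁻] = 0.0862 mmol/kg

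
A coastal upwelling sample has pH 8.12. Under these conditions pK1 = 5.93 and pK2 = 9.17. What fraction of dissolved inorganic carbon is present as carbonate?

α₂ = 0.0813

α₂ = 1 / (1 + [H⁺]/K2 + [H⁺]²/(K1K2)) = 1 / (1 + 10^+1.05 + 10^-1.14)
   = 1 / (1 + 11.220 + 0.072444) = 1/12.293 = 0.08135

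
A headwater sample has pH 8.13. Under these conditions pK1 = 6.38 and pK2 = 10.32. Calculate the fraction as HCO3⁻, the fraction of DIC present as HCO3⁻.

α₁ = 0.976

α₁ = 1 / (1 + [H⁺]/K1 + K2/[H⁺]) = 1 / (1 + 10^-1.75 + 10^-2.19)
   = 1 / (1 + 0.017783 + 0.0064565) = 1/1.0242 = 0.9763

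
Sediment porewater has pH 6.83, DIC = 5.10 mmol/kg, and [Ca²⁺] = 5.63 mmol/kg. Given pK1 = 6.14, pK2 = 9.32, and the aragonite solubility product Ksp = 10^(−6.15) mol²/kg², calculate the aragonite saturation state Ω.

α₂ = 1 / (1 + [H⁺]/K2 + [H⁺]²/(K1K2)) = 1 / (1 + 10^+2.49 + 10^+1.80)
   = 1 / (1 + 309.03 + 63.096) = 1/373.13 = 0.002680
[CO3²⁻] = α₂ × DIC = 0.002680 × 5.10 = 0.01367 mmol/kg = 13.67 μmol/kg
Ksp = 10^(−6.15) = 7.079×10^-7
Ω = [Ca²⁺][CO3²⁻]/Ksp = (5.63×10^-3)(1.367×10^-5) / 7.079×10^-7 = 0.109

Ω = 0.109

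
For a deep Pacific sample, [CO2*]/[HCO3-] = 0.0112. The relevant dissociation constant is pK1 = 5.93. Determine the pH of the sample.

From K1 = [H⁺][HCO3-]/[CO2*]:  pH = pK1 − log₁₀([CO2*]/[HCO3-])
log₁₀(0.0112) = -1.951
pH = 5.93 − (-1.951) = 7.88

pH = 7.88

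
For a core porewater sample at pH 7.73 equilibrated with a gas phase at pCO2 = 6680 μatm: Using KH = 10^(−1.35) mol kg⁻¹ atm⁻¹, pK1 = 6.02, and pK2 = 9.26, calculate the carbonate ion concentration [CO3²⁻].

[CO2*] = KH · pCO2 = 10^(−1.35) × 6680×10^-6 = 2.984×10^-4 mol/kg
α₀ = 1/(1 + K1/[H⁺] + K1K2/[H⁺]²) = 1/(1 + 10^+1.71 + 10^+0.18) = 0.01859
DIC = [CO2*]/α₀ = 2.984×10^-4 / 0.01859 = 16.05 mmol/kg
[CO3²⁻] = α₂·DIC; α₂ = 0.02813, so [CO3²⁻] = 0.02813 × 16.05 = 0.452 mmol/kg

[CO3²⁻] = 0.452 mmol/kg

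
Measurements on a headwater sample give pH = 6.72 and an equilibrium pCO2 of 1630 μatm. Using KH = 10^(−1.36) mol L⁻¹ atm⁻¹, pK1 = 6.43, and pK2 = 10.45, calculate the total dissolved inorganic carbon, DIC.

[CO2*] = KH · pCO2 = 10^(−1.36) × 1630×10^-6 = 7.115×10^-5 mol/L
α₀ = 1/(1 + K1/[H⁺] + K1K2/[H⁺]²) = 1/(1 + 10^+0.29 + 10^-3.44) = 0.3390
DIC = [CO2*]/α₀ = 7.115×10^-5 / 0.3390 = 0.210 mmol/L

DIC = 0.210 mmol/L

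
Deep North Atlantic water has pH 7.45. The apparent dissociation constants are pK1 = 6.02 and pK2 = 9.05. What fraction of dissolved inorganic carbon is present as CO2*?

α₀ = 1 / (1 + K1/[H⁺] + K1K2/[H⁺]²) = 1 / (1 + 10^+1.43 + 10^-0.17)
   = 1 / (1 + 26.915 + 0.67608) = 1/28.591 = 0.03498

α₀ = 0.0350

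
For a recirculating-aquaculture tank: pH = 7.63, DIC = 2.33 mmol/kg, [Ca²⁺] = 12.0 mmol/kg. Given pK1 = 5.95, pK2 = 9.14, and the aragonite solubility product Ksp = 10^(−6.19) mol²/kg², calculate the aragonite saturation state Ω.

α₂ = 1 / (1 + [H⁺]/K2 + [H⁺]²/(K1K2)) = 1 / (1 + 10^+1.51 + 10^-0.17)
   = 1 / (1 + 32.359 + 0.67608) = 1/34.035 = 0.02938
[CO3²⁻] = α₂ × DIC = 0.02938 × 2.33 = 0.06846 mmol/kg
Ksp = 10^(−6.19) = 6.457×10^-7
Ω = [Ca²⁺][CO3²⁻]/Ksp = (12.0×10^-3)(6.846×10^-5) / 6.457×10^-7 = 1.27

Ω = 1.27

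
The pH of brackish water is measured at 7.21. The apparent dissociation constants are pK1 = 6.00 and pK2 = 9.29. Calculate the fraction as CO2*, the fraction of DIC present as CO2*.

α₀ = 1 / (1 + K1/[H⁺] + K1K2/[H⁺]²) = 1 / (1 + 10^+1.21 + 10^-0.87)
   = 1 / (1 + 16.218 + 0.13490) = 1/17.353 = 0.05763

α₀ = 0.0576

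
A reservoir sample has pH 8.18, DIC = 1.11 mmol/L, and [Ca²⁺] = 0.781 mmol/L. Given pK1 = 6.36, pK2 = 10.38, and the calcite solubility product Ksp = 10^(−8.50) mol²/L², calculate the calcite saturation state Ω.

Ω = 1.69

α₂ = 1 / (1 + [H⁺]/K2 + [H⁺]²/(K1K2)) = 1 / (1 + 10^+2.20 + 10^+0.38)
   = 1 / (1 + 158.49 + 2.3988) = 1/161.89 = 0.006177
[CO3²⁻] = α₂ × DIC = 0.006177 × 1.11 = 0.006857 mmol/L = 6.857 μmol/L
Ksp = 10^(−8.50) = 3.162×10^-9
Ω = [Ca²⁺][CO3²⁻]/Ksp = (0.781×10^-3)(6.857×10^-6) / 3.162×10^-9 = 1.69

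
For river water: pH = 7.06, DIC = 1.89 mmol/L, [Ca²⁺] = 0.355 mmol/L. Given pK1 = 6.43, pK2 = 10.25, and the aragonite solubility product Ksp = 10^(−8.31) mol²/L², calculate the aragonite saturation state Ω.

Ω = 0.0716

α₂ = 1 / (1 + [H⁺]/K2 + [H⁺]²/(K1K2)) = 1 / (1 + 10^+3.19 + 10^+2.56)
   = 1 / (1 + 1548.8 + 363.08) = 1/1912.9 = 0.0005228
[CO3²⁻] = α₂ × DIC = 0.0005228 × 1.89 = 0.0009880 mmol/L = 0.9880 μmol/L
Ksp = 10^(−8.31) = 4.898×10^-9
Ω = [Ca²⁺][CO3²⁻]/Ksp = (0.355×10^-3)(9.880×10^-7) / 4.898×10^-9 = 0.0716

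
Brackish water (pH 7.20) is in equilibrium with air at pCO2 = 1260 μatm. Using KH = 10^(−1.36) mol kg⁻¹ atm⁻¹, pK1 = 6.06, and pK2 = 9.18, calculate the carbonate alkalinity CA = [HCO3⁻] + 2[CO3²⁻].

[CO2*] = KH · pCO2 = 10^(−1.36) × 1260×10^-6 = 5.500×10^-5 mol/kg
α₀ = 1/(1 + K1/[H⁺] + K1K2/[H⁺]²) = 1/(1 + 10^+1.14 + 10^-0.84) = 0.06690
DIC = [CO2*]/α₀ = 5.500×10^-5 / 0.06690 = 0.8222 mmol/kg
CA = (α₁ + 2α₂)·DIC = (0.9234 + 2×0.009670) × 0.8222 = 0.775 mmol/kg

CA = 0.775 mmol/kg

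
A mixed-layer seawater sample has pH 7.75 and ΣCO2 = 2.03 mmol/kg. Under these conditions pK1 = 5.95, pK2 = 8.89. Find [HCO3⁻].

α₁ = 1 / (1 + [H⁺]/K1 + K2/[H⁺]) = 1 / (1 + 10^-1.80 + 10^-1.14)
   = 1 / (1 + 0.015849 + 0.072444) = 1/1.0883 = 0.9189
[HCO3⁻] = α₁ × DIC = 0.9189 × 2.03 = 1.87 mmol/kg

[HCO3⁻] = 1.87 mmol/kg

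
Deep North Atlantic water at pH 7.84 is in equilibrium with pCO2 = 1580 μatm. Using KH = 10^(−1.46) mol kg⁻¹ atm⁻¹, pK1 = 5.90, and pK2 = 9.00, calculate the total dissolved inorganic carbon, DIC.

[CO2*] = KH · pCO2 = 10^(−1.46) × 1580×10^-6 = 5.478×10^-5 mol/kg
α₀ = 1/(1 + K1/[H⁺] + K1K2/[H⁺]²) = 1/(1 + 10^+1.94 + 10^+0.78) = 0.01062
DIC = [CO2*]/α₀ = 5.478×10^-5 / 0.01062 = 5.16 mmol/kg

DIC = 5.16 mmol/kg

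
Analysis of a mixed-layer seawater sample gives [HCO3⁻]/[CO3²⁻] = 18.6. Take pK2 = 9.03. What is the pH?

pH = 7.76

From K2 = [H⁺][CO3²⁻]/[HCO3⁻]:  pH = pK2 − log₁₀([HCO3⁻]/[CO3²⁻])
log₁₀(18.6) = +1.270
pH = 9.03 − (+1.270) = 7.76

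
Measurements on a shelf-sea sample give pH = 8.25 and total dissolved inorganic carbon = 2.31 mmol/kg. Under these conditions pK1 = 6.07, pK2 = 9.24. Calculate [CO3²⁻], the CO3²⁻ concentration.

[CO3²⁻] = 0.213 mmol/kg

α₂ = 1 / (1 + [H⁺]/K2 + [H⁺]²/(K1K2)) = 1 / (1 + 10^+0.99 + 10^-1.19)
   = 1 / (1 + 9.7724 + 0.064565) = 1/10.837 = 0.09228
[CO3²⁻] = α₂ × DIC = 0.09228 × 2.31 = 0.213 mmol/kg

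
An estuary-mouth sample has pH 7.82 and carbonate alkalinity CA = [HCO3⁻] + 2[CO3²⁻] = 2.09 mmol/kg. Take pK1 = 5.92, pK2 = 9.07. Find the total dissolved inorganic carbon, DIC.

CA = [HCO3⁻] + 2[CO3²⁻] = (α₁ + 2α₂)·DIC
At pH 7.82: [H⁺]/K1 = 10^-1.90 = 0.012589, K2/[H⁺] = 10^-1.25 = 0.056234
α₁ = 1/(1 + 0.012589 + 0.056234) = 1/1.0688 = 0.9356; α₂ = α₁·K2/[H⁺] = 0.05261
α₁ + 2α₂ = 1.0408
DIC = CA / (α₁ + 2α₂) = 2.09 / 1.0408 = 2.01 mmol/kg

DIC = 2.01 mmol/kg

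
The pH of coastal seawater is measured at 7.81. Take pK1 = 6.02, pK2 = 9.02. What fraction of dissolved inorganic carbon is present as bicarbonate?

α₁ = 1 / (1 + [H⁺]/K1 + K2/[H⁺]) = 1 / (1 + 10^-1.79 + 10^-1.21)
   = 1 / (1 + 0.016218 + 0.061660) = 1/1.0779 = 0.9277

α₁ = 0.928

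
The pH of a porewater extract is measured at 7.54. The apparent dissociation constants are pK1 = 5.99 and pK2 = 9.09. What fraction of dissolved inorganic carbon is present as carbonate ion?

α₂ = 0.0267

α₂ = 1 / (1 + [H⁺]/K2 + [H⁺]²/(K1K2)) = 1 / (1 + 10^+1.55 + 10^+0.00)
   = 1 / (1 + 35.481 + 1.0000) = 1/37.481 = 0.02668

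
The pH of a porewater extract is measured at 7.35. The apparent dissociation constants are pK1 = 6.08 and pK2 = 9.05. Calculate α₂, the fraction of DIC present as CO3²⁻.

α₂ = 1 / (1 + [H⁺]/K2 + [H⁺]²/(K1K2)) = 1 / (1 + 10^+1.70 + 10^+0.43)
   = 1 / (1 + 50.119 + 2.6915) = 1/53.810 = 0.01858

α₂ = 0.0186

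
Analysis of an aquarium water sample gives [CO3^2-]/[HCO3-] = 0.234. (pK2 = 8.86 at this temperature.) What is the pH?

From K2 = [H⁺][CO3^2-]/[HCO3-]:  pH = pK2 + log₁₀([CO3^2-]/[HCO3-])
log₁₀(0.234) = -0.631
pH = 8.86 + (-0.631) = 8.23

pH = 8.23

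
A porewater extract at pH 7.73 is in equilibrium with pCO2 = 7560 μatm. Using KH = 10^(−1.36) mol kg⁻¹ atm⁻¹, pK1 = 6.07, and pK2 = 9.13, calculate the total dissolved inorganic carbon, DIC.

[CO2*] = KH · pCO2 = 10^(−1.36) × 7560×10^-6 = 3.300×10^-4 mol/kg
α₀ = 1/(1 + K1/[H⁺] + K1K2/[H⁺]²) = 1/(1 + 10^+1.66 + 10^+0.26) = 0.02061
DIC = [CO2*]/α₀ = 3.300×10^-4 / 0.02061 = 16.0 mmol/kg

DIC = 16.0 mmol/kg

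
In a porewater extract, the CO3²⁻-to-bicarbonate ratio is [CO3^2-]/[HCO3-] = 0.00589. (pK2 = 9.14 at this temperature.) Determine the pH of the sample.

From K2 = [H⁺][CO3^2-]/[HCO3-]:  pH = pK2 + log₁₀([CO3^2-]/[HCO3-])
log₁₀(0.00589) = -2.230
pH = 9.14 + (-2.230) = 6.91

pH = 6.91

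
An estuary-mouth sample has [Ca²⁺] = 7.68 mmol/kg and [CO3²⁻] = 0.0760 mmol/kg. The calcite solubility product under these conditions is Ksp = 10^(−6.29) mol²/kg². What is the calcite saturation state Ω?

Ω = 1.14

Ksp = 10^(−6.29) = 5.129×10^-7
Ω = [Ca²⁺][CO3²⁻]/Ksp = (7.68×10^-3)(0.0760×10^-3) / 5.129×10^-7 = 1.14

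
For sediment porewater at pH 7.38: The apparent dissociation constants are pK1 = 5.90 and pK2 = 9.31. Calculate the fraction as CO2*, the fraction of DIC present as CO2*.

α₀ = 1 / (1 + K1/[H⁺] + K1K2/[H⁺]²) = 1 / (1 + 10^+1.48 + 10^-0.45)
   = 1 / (1 + 30.200 + 0.35481) = 1/31.554 = 0.03169

α₀ = 0.0317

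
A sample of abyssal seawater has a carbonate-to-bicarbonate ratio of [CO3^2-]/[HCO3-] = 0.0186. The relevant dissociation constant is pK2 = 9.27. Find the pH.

pH = 7.54

From K2 = [H⁺][CO3^2-]/[HCO3-]:  pH = pK2 + log₁₀([CO3^2-]/[HCO3-])
log₁₀(0.0186) = -1.730
pH = 9.27 + (-1.730) = 7.54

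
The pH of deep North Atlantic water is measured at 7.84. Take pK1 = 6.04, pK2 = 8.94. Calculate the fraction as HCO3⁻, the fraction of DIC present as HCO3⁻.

α₁ = 1 / (1 + [H⁺]/K1 + K2/[H⁺]) = 1 / (1 + 10^-1.80 + 10^-1.10)
   = 1 / (1 + 0.015849 + 0.079433) = 1/1.0953 = 0.9130

α₁ = 0.913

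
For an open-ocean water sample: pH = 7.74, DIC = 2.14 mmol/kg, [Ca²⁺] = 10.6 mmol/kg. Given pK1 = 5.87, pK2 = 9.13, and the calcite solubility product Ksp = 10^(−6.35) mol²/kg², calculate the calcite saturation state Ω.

α₂ = 1 / (1 + [H⁺]/K2 + [H⁺]²/(K1K2)) = 1 / (1 + 10^+1.39 + 10^-0.48)
   = 1 / (1 + 24.547 + 0.33113) = 1/25.878 = 0.03864
[CO3²⁻] = α₂ × DIC = 0.03864 × 2.14 = 0.08270 mmol/kg
Ksp = 10^(−6.35) = 4.467×10^-7
Ω = [Ca²⁺][CO3²⁻]/Ksp = (10.6×10^-3)(8.270×10^-5) / 4.467×10^-7 = 1.96

Ω = 1.96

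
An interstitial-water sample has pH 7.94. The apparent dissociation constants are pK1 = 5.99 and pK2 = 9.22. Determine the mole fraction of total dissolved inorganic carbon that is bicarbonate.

α₁ = 0.940

α₁ = 1 / (1 + [H⁺]/K1 + K2/[H⁺]) = 1 / (1 + 10^-1.95 + 10^-1.28)
   = 1 / (1 + 0.011220 + 0.052481) = 1/1.0637 = 0.9401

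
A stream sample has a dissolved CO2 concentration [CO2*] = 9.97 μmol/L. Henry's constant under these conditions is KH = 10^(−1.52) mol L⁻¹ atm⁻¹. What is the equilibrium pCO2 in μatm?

pCO2 = 330 μatm

KH = 10^(−1.52) = 3.020×10^-2 mol L⁻¹ atm⁻¹
pCO2 = [CO2*]/KH = 9.97×10^-6 / 3.020×10^-2 = 3.30×10^-4 atm = 330 μatm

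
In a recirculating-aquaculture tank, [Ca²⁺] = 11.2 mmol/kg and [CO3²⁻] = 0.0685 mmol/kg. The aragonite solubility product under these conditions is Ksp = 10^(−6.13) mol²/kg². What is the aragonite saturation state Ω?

Ksp = 10^(−6.13) = 7.413×10^-7
Ω = [Ca²⁺][CO3²⁻]/Ksp = (11.2×10^-3)(0.0685×10^-3) / 7.413×10^-7 = 1.03

Ω = 1.03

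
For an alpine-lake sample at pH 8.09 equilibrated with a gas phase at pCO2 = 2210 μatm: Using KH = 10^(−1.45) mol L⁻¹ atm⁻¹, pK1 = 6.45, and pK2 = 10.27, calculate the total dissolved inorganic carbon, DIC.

[CO2*] = KH · pCO2 = 10^(−1.45) × 2210×10^-6 = 7.841×10^-5 mol/L
α₀ = 1/(1 + K1/[H⁺] + K1K2/[H⁺]²) = 1/(1 + 10^+1.64 + 10^-0.54) = 0.02225
DIC = [CO2*]/α₀ = 7.841×10^-5 / 0.02225 = 3.52 mmol/L

DIC = 3.52 mmol/L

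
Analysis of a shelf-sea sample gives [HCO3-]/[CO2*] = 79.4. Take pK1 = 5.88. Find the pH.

From K1 = [H⁺][HCO3-]/[CO2*]:  pH = pK1 + log₁₀([HCO3-]/[CO2*])
log₁₀(79.4) = +1.900
pH = 5.88 + (+1.900) = 7.78

pH = 7.78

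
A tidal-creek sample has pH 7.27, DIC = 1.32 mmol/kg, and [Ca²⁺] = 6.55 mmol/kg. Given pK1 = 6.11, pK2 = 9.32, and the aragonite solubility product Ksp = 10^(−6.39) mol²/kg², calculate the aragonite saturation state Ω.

α₂ = 1 / (1 + [H⁺]/K2 + [H⁺]²/(K1K2)) = 1 / (1 + 10^+2.05 + 10^+0.89)
   = 1 / (1 + 112.20 + 7.7625) = 1/120.96 = 0.008267
[CO3²⁻] = α₂ × DIC = 0.008267 × 1.32 = 0.01091 mmol/kg = 10.91 μmol/kg
Ksp = 10^(−6.39) = 4.074×10^-7
Ω = [Ca²⁺][CO3²⁻]/Ksp = (6.55×10^-3)(1.091×10^-5) / 4.074×10^-7 = 0.175

Ω = 0.175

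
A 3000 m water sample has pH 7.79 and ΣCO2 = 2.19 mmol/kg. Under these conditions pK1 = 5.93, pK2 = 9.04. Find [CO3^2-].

α₂ = 1 / (1 + [H⁺]/K2 + [H⁺]²/(K1K2)) = 1 / (1 + 10^+1.25 + 10^-0.61)
   = 1 / (1 + 17.783 + 0.24547) = 1/19.028 = 0.05255
[CO3²⁻] = α₂ × DIC = 0.05255 × 2.19 = 0.115 mmol/kg

[CO3²⁻] = 0.115 mmol/kg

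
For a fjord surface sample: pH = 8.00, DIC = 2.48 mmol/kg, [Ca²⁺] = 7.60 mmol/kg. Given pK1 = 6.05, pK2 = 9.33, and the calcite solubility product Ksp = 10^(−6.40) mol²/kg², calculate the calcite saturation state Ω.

α₂ = 1 / (1 + [H⁺]/K2 + [H⁺]²/(K1K2)) = 1 / (1 + 10^+1.33 + 10^-0.62)
   = 1 / (1 + 21.380 + 0.23988) = 1/22.620 = 0.04421
[CO3²⁻] = α₂ × DIC = 0.04421 × 2.48 = 0.1096 mmol/kg
Ksp = 10^(−6.40) = 3.981×10^-7
Ω = [Ca²⁺][CO3²⁻]/Ksp = (7.60×10^-3)(1.096×10^-4) / 3.981×10^-7 = 2.09

Ω = 2.09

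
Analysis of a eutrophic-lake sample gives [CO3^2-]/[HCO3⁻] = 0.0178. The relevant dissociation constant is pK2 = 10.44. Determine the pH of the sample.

From K2 = [H⁺][CO3^2-]/[HCO3⁻]:  pH = pK2 + log₁₀([CO3^2-]/[HCO3⁻])
log₁₀(0.0178) = -1.750
pH = 10.44 + (-1.750) = 8.69

pH = 8.69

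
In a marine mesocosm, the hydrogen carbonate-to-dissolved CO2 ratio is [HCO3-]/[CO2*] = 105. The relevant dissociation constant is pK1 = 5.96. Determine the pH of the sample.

pH = 7.98

From K1 = [H⁺][HCO3-]/[CO2*]:  pH = pK1 + log₁₀([HCO3-]/[CO2*])
log₁₀(105) = +2.021
pH = 5.96 + (+2.021) = 7.98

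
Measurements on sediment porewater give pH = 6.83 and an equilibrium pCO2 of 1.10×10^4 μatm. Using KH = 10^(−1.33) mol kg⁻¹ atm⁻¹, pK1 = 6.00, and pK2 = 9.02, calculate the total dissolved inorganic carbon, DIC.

[CO2*] = KH · pCO2 = 10^(−1.33) × 1.10×10^4×10^-6 = 5.145×10^-4 mol/kg
α₀ = 1/(1 + K1/[H⁺] + K1K2/[H⁺]²) = 1/(1 + 10^+0.83 + 10^-1.36) = 0.1281
DIC = [CO2*]/α₀ = 5.145×10^-4 / 0.1281 = 4.02 mmol/kg

DIC = 4.02 mmol/kg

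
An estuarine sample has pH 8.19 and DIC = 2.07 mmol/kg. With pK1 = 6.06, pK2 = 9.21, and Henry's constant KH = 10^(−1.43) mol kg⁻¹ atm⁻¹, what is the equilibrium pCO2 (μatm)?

pCO2 = 374 μatm

α₀ = 1 / (1 + K1/[H⁺] + K1K2/[H⁺]²) = 1 / (1 + 10^+2.13 + 10^+1.11)
   = 1 / (1 + 134.90 + 12.882) = 1/148.78 = 0.006721
[CO2*] = α₀ × DIC = 0.006721 × 2.07 = 0.01391 mmol/kg = 13.91 μmol/kg
pCO2 = [CO2*]/KH = 1.391×10^-5 / 3.715×10^-2 = 374 μatm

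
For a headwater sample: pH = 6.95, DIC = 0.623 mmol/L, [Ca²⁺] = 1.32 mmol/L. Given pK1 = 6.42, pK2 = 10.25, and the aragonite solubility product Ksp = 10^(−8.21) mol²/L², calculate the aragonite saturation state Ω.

Ω = 0.0516

α₂ = 1 / (1 + [H⁺]/K2 + [H⁺]²/(K1K2)) = 1 / (1 + 10^+3.30 + 10^+2.77)
   = 1 / (1 + 1995.3 + 588.84) = 1/2585.1 = 0.0003868
[CO3²⁻] = α₂ × DIC = 0.0003868 × 0.623 = 0.0002410 mmol/L = 0.2410 μmol/L
Ksp = 10^(−8.21) = 6.166×10^-9
Ω = [Ca²⁺][CO3²⁻]/Ksp = (1.32×10^-3)(2.410×10^-7) / 6.166×10^-9 = 0.0516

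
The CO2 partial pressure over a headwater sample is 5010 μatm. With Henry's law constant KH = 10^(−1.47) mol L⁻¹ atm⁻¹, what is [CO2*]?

[CO2*] = 170 μmol/L

KH = 10^(−1.47) = 3.388×10^-2 mol L⁻¹ atm⁻¹
[CO2*] = KH · pCO2 = 3.388×10^-2 × 5010×10^-6 atm = 1.70×10^-4 mol/L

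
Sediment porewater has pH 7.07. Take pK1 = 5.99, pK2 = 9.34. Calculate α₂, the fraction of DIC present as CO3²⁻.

α₂ = 0.00493

α₂ = 1 / (1 + [H⁺]/K2 + [H⁺]²/(K1K2)) = 1 / (1 + 10^+2.27 + 10^+1.19)
   = 1 / (1 + 186.21 + 15.488) = 1/202.70 = 0.004933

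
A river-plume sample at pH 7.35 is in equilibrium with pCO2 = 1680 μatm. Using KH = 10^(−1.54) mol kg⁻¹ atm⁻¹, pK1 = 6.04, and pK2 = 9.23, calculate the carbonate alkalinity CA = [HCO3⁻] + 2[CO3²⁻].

[CO2*] = KH · pCO2 = 10^(−1.54) × 1680×10^-6 = 4.845×10^-5 mol/kg
α₀ = 1/(1 + K1/[H⁺] + K1K2/[H⁺]²) = 1/(1 + 10^+1.31 + 10^-0.57) = 0.04611
DIC = [CO2*]/α₀ = 4.845×10^-5 / 0.04611 = 1.051 mmol/kg
CA = (α₁ + 2α₂)·DIC = (0.9415 + 2×0.01241) × 1.051 = 1.02 mmol/kg

CA = 1.02 mmol/kg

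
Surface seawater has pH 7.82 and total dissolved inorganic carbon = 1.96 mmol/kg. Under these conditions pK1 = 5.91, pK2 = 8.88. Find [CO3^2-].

[CO3²⁻] = 0.155 mmol/kg

α₂ = 1 / (1 + [H⁺]/K2 + [H⁺]²/(K1K2)) = 1 / (1 + 10^+1.06 + 10^-0.85)
   = 1 / (1 + 11.482 + 0.14125) = 1/12.623 = 0.07922
[CO3²⁻] = α₂ × DIC = 0.07922 × 1.96 = 0.155 mmol/kg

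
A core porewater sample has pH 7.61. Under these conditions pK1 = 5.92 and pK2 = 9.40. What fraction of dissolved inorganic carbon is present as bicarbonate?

α₁ = 1 / (1 + [H⁺]/K1 + K2/[H⁺]) = 1 / (1 + 10^-1.69 + 10^-1.79)
   = 1 / (1 + 0.020417 + 0.016218) = 1/1.0366 = 0.9647

α₁ = 0.965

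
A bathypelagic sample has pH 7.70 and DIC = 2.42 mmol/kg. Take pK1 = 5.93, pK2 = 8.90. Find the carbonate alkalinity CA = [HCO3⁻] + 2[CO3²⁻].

CA = 2.52 mmol/kg

CA = [HCO3⁻] + 2[CO3²⁻] = (α₁ + 2α₂)·DIC
At pH 7.70: [H⁺]/K1 = 10^-1.77 = 0.016982, K2/[H⁺] = 10^-1.20 = 0.063096
α₁ = 1/(1 + 0.016982 + 0.063096) = 1/1.0801 = 0.9259; α₂ = α₁·K2/[H⁺] = 0.05842
α₁ + 2α₂ = 1.0427
CA = 1.0427 × 2.42 = 2.52 mmol/kg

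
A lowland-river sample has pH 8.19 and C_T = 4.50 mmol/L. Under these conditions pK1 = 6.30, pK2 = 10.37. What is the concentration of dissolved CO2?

[CO2*] = 0.0569 mmol/L

α₀ = 1 / (1 + K1/[H⁺] + K1K2/[H⁺]²) = 1 / (1 + 10^+1.89 + 10^-0.29)
   = 1 / (1 + 77.625 + 0.51286) = 1/79.138 = 0.01264
[CO2*] = α₀ × DIC = 0.01264 × 4.50 = 0.0569 mmol/L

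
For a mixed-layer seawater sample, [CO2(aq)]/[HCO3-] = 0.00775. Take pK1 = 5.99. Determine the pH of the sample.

pH = 8.10

From K1 = [H⁺][HCO3-]/[CO2(aq)]:  pH = pK1 − log₁₀([CO2(aq)]/[HCO3-])
log₁₀(0.00775) = -2.111
pH = 5.99 − (-2.111) = 8.10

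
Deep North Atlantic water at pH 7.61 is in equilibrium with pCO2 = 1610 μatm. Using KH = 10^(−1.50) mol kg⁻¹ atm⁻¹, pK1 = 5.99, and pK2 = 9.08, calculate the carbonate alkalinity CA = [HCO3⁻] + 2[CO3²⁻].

[CO2*] = KH · pCO2 = 10^(−1.50) × 1610×10^-6 = 5.091×10^-5 mol/kg
α₀ = 1/(1 + K1/[H⁺] + K1K2/[H⁺]²) = 1/(1 + 10^+1.62 + 10^+0.15) = 0.02268
DIC = [CO2*]/α₀ = 5.091×10^-5 / 0.02268 = 2.245 mmol/kg
CA = (α₁ + 2α₂)·DIC = (0.9453 + 2×0.03203) × 2.245 = 2.27 mmol/kg

CA = 2.27 mmol/kg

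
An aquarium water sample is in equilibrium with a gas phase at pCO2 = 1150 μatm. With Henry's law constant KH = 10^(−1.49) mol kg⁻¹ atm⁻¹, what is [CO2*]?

KH = 10^(−1.49) = 3.236×10^-2 mol kg⁻¹ atm⁻¹
[CO2*] = KH · pCO2 = 3.236×10^-2 × 1150×10^-6 atm = 3.72×10^-5 mol/kg

[CO2*] = 37.2 μmol/kg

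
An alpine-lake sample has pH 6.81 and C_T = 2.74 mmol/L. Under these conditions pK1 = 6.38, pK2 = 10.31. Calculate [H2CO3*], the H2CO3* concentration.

[CO2*] = 0.742 mmol/L

α₀ = 1 / (1 + K1/[H⁺] + K1K2/[H⁺]²) = 1 / (1 + 10^+0.43 + 10^-3.07)
   = 1 / (1 + 2.6915 + 0.00085114) = 1/3.6924 = 0.2708
[CO2*] = α₀ × DIC = 0.2708 × 2.74 = 0.742 mmol/L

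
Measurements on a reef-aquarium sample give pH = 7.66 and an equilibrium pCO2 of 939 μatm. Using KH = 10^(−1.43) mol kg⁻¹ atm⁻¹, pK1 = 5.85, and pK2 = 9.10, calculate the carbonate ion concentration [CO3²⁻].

[CO3²⁻] = 0.0818 mmol/kg

[CO2*] = KH · pCO2 = 10^(−1.43) × 939×10^-6 = 3.489×10^-5 mol/kg
α₀ = 1/(1 + K1/[H⁺] + K1K2/[H⁺]²) = 1/(1 + 10^+1.81 + 10^+0.37) = 0.01473
DIC = [CO2*]/α₀ = 3.489×10^-5 / 0.01473 = 2.369 mmol/kg
[CO3²⁻] = α₂·DIC; α₂ = 0.03452, so [CO3²⁻] = 0.03452 × 2.369 = 0.0818 mmol/kg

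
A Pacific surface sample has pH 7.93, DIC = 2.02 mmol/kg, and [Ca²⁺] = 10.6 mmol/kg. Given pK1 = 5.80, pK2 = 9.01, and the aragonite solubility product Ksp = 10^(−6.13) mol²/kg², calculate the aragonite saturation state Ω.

Ω = 2.20

α₂ = 1 / (1 + [H⁺]/K2 + [H⁺]²/(K1K2)) = 1 / (1 + 10^+1.08 + 10^-1.05)
   = 1 / (1 + 12.023 + 0.089125) = 1/13.112 = 0.07627
[CO3²⁻] = α₂ × DIC = 0.07627 × 2.02 = 0.1541 mmol/kg
Ksp = 10^(−6.13) = 7.413×10^-7
Ω = [Ca²⁺][CO3²⁻]/Ksp = (10.6×10^-3)(1.541×10^-4) / 7.413×10^-7 = 2.20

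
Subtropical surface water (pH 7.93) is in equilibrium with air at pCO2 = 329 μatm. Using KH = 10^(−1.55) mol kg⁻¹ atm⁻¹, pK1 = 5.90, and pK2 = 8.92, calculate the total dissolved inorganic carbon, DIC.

[CO2*] = KH · pCO2 = 10^(−1.55) × 329×10^-6 = 9.272×10^-6 mol/kg
α₀ = 1/(1 + K1/[H⁺] + K1K2/[H⁺]²) = 1/(1 + 10^+2.03 + 10^+1.04) = 0.008395
DIC = [CO2*]/α₀ = 9.272×10^-6 / 0.008395 = 1.10 mmol/kg

DIC = 1.10 mmol/kg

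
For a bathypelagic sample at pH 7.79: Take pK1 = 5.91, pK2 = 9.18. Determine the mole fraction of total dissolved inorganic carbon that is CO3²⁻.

α₂ = 0.0387

α₂ = 1 / (1 + [H⁺]/K2 + [H⁺]²/(K1K2)) = 1 / (1 + 10^+1.39 + 10^-0.49)
   = 1 / (1 + 24.547 + 0.32359) = 1/25.871 = 0.03865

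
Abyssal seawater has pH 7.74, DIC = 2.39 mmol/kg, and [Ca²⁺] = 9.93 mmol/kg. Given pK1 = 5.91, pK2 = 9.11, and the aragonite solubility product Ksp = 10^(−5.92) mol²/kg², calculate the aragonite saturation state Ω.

Ω = 0.796

α₂ = 1 / (1 + [H⁺]/K2 + [H⁺]²/(K1K2)) = 1 / (1 + 10^+1.37 + 10^-0.46)
   = 1 / (1 + 23.442 + 0.34674) = 1/24.789 = 0.04034
[CO3²⁻] = α₂ × DIC = 0.04034 × 2.39 = 0.09641 mmol/kg
Ksp = 10^(−5.92) = 1.202×10^-6
Ω = [Ca²⁺][CO3²⁻]/Ksp = (9.93×10^-3)(9.641×10^-5) / 1.202×10^-6 = 0.796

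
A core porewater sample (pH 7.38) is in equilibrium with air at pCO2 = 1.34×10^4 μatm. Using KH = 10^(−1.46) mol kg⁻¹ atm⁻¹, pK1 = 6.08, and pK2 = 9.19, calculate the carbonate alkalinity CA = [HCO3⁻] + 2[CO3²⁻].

[CO2*] = KH · pCO2 = 10^(−1.46) × 1.34×10^4×10^-6 = 4.646×10^-4 mol/kg
α₀ = 1/(1 + K1/[H⁺] + K1K2/[H⁺]²) = 1/(1 + 10^+1.30 + 10^-0.51) = 0.04703
DIC = [CO2*]/α₀ = 4.646×10^-4 / 0.04703 = 9.879 mmol/kg
CA = (α₁ + 2α₂)·DIC = (0.9384 + 2×0.01453) × 9.879 = 9.56 mmol/kg

CA = 9.56 mmol/kg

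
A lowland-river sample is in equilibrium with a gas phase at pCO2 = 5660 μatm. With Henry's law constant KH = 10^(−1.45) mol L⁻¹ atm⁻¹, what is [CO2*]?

[CO2*] = 201 μmol/L

KH = 10^(−1.45) = 3.548×10^-2 mol L⁻¹ atm⁻¹
[CO2*] = KH · pCO2 = 3.548×10^-2 × 5660×10^-6 atm = 2.01×10^-4 mol/L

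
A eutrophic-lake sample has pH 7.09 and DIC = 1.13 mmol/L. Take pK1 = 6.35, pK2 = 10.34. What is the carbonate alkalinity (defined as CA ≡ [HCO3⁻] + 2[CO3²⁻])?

CA = 0.957 mmol/L

CA = [HCO3⁻] + 2[CO3²⁻] = (α₁ + 2α₂)·DIC
At pH 7.09: [H⁺]/K1 = 10^-0.74 = 0.18197, K2/[H⁺] = 10^-3.25 = 0.00056234
α₁ = 1/(1 + 0.18197 + 0.00056234) = 1/1.1825 = 0.8456; α₂ = α₁·K2/[H⁺] = 0.0004755
α₁ + 2α₂ = 0.8466
CA = 0.8466 × 1.13 = 0.957 mmol/L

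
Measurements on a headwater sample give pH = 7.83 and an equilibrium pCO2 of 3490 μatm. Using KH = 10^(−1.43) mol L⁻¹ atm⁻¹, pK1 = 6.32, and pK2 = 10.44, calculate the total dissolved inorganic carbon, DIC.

DIC = 4.34 mmol/L

[CO2*] = KH · pCO2 = 10^(−1.43) × 3490×10^-6 = 1.297×10^-4 mol/L
α₀ = 1/(1 + K1/[H⁺] + K1K2/[H⁺]²) = 1/(1 + 10^+1.51 + 10^-1.10) = 0.02991
DIC = [CO2*]/α₀ = 1.297×10^-4 / 0.02991 = 4.34 mmol/L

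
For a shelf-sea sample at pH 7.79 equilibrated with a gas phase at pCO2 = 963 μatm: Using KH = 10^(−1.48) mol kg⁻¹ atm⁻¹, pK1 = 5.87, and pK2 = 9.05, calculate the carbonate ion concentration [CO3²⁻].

[CO3²⁻] = 0.146 mmol/kg

[CO2*] = KH · pCO2 = 10^(−1.48) × 963×10^-6 = 3.189×10^-5 mol/kg
α₀ = 1/(1 + K1/[H⁺] + K1K2/[H⁺]²) = 1/(1 + 10^+1.92 + 10^+0.66) = 0.01127
DIC = [CO2*]/α₀ = 3.189×10^-5 / 0.01127 = 2.830 mmol/kg
[CO3²⁻] = α₂·DIC; α₂ = 0.05150, so [CO3²⁻] = 0.05150 × 2.830 = 0.146 mmol/kg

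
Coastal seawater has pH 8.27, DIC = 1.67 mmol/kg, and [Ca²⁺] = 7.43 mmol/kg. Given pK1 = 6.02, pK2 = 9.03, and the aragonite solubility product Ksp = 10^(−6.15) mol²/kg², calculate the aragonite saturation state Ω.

α₂ = 1 / (1 + [H⁺]/K2 + [H⁺]²/(K1K2)) = 1 / (1 + 10^+0.76 + 10^-1.49)
   = 1 / (1 + 5.7544 + 0.032359) = 1/6.7868 = 0.1473
[CO3²⁻] = α₂ × DIC = 0.1473 × 1.67 = 0.2461 mmol/kg
Ksp = 10^(−6.15) = 7.079×10^-7
Ω = [Ca²⁺][CO3²⁻]/Ksp = (7.43×10^-3)(2.461×10^-4) / 7.079×10^-7 = 2.58

Ω = 2.58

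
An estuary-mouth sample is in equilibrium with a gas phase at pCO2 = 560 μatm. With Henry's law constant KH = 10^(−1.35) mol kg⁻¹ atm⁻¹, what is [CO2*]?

[CO2*] = 25.0 μmol/kg

KH = 10^(−1.35) = 4.467×10^-2 mol kg⁻¹ atm⁻¹
[CO2*] = KH · pCO2 = 4.467×10^-2 × 560×10^-6 atm = 2.50×10^-5 mol/kg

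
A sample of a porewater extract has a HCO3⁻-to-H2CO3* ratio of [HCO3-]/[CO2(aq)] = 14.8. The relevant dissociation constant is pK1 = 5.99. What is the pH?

From K1 = [H⁺][HCO3-]/[CO2(aq)]:  pH = pK1 + log₁₀([HCO3-]/[CO2(aq)])
log₁₀(14.8) = +1.170
pH = 5.99 + (+1.170) = 7.16

pH = 7.16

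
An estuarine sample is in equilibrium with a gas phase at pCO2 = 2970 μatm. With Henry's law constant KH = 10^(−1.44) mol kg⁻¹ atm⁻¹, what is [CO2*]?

[CO2*] = 108 μmol/kg

KH = 10^(−1.44) = 3.631×10^-2 mol kg⁻¹ atm⁻¹
[CO2*] = KH · pCO2 = 3.631×10^-2 × 2970×10^-6 atm = 1.08×10^-4 mol/kg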